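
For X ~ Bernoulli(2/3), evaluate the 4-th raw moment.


For Bernoulli: X in {0,1}
E[X^4] = 0^4*(1-2/3) + 1^4*2/3 = 2/3

2/3


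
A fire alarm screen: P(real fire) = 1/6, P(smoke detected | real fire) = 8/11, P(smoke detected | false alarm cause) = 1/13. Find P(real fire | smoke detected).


P(A) = P(A|B)P(B) + P(A|B')P(B') = 8/11*1/6 + 1/13*5/6 = 53/286
P(B|A) = P(A|B)P(B)/P(A) = (4/33)/(53/286) = 104/159

104/159


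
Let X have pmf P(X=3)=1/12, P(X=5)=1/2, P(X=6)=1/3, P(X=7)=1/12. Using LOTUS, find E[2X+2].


E[2X+2] = sum(g(x)*P(x))
= 8*1/12 + 12*1/2 + 14*1/3 + 16*1/12
= 38/3

38/3


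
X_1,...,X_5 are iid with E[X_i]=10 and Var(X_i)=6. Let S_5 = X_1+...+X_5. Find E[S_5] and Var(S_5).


E[S_n] = n*mu = 5*10 = 50
Var(S_n) = n*sigma^2 = 5*6 = 30

E[S_5]=50, Var(S_5)=30


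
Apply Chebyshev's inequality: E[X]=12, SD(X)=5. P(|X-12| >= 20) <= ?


k = 20/5 = 4
Chebyshev: P(|X-mu| >= k*sigma) <= 1/k^2 = 1/4^2 = 1/16

1/16


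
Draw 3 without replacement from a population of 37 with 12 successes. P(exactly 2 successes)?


P(X=2) = C(12,2)*C(25,1) / C(37,3)
= 66*25 / 7770
= 1650/7770 = 55/259

55/259


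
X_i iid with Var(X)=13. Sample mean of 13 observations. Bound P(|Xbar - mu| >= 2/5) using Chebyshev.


Var(Xbar) = Var(X)/n = 13/13
Chebyshev: P(|Xbar-mu| >= 2/5) <= Var(Xbar)/(2/5)^2 = 1/(4/25) = 25/4
Bound exceeds 1, so trivial bound: 1

1


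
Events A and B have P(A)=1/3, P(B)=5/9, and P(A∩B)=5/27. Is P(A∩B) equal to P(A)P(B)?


P(A)*P(B) = 1/3*5/9 = 5/27
P(A∩B) = 5/27, which equals P(A)P(B), so independent

Yes, A and B are independent


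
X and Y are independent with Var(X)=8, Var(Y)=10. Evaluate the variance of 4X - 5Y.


Independence => Cov(X,Y)=0
Var(4X - 5Y) = 4^2*Var(X) + (-5)^2*Var(Y)
= 16*8 + 25*10 = 378

378


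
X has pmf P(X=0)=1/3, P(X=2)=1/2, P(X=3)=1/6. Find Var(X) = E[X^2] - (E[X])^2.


E[X] = 3/2, E[X^2] = 7/2
Var(X) = E[X^2] - (E[X])^2 = 7/2 - (3/2)^2 = 5/4

5/4


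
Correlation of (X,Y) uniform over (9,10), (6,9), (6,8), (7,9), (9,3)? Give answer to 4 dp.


Cov(X,Y) = -1.3200, Var(X) = 1.8400, Var(Y) = 6.1600
rho = Cov/(sqrt(VarX)*sqrt(VarY)) = -0.3921

-0.3921


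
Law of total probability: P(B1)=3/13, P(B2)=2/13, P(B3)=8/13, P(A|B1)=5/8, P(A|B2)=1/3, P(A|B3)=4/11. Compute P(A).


P(A) = P(A|B1)P(B1) + P(A|B2)P(B2) + P(A|B3)P(B3)
= 5/8*3/13 + 1/3*2/13 + 4/11*8/13
= 15/104 + 2/39 + 32/143 = 1439/3432

1439/3432


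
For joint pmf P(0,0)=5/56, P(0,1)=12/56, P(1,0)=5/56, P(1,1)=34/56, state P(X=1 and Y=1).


Read from table: P(X=1, Y=1) = 34/56 = 17/28

17/28


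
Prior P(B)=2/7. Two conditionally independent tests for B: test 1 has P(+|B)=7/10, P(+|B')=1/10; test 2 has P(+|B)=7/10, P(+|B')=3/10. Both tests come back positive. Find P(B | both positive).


After test 1: P(+) = 7/10*2/7 + 1/10*5/7 = 19/70
P(B|+) = (1/5)/(19/70) = 14/19
After test 2 (use post1 as new prior): P(+) = 7/10*14/19 + 3/10*5/19 = 113/190
P(B|+,+) = (49/95)/(113/190) = 98/113

98/113


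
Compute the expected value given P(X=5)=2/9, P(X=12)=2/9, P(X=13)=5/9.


E[X] = sum(x * P(x))
= 5*2/9 + 12*2/9 + 13*5/9
= 11

11


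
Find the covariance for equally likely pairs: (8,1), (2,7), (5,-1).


E[X]=5, E[Y]=7/3, E[XY]=17/3
Cov(X,Y) = E[XY] - E[X]E[Y] = 17/3 - 5*7/3 = -6

-6


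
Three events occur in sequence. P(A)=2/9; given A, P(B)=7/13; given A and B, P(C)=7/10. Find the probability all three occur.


P(A∩B∩C) = P(A) * P(B|A) * P(C|A∩B)
= 2/9 * 7/13 * 7/10
= 14/117 * 7/10 = 49/585

49/585


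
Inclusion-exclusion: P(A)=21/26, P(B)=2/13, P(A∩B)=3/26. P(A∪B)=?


P(A∪B) = P(A) + P(B) - P(A∩B)
= 21/26 + 2/13 - 3/26 = 11/13

11/13


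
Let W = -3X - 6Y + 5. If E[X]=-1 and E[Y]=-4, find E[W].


E[-3X - 6Y + 5] = -3*E[X] - 6*E[Y] + 5
= (-3)*(-1) + (-6)*(-4) + (5)
= 3 + 24 + 5 = 32

32


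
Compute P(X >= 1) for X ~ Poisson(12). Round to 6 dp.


P(X>=1) = 1 - P(X<=0) = 1 - (e^(-12)*12^0/0!)
≈ 1 - 0.0000061442 = 0.9999938558
≈ 0.999994

0.999994


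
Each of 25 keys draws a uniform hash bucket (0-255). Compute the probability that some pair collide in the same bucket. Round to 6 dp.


P(all different) = prod((256-i)/256 for i=0..24) = 0.297853
P(at least one match) = 1 - 0.297853 = 0.702147

0.702147


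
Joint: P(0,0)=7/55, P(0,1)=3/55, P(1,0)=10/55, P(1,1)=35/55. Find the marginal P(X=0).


P(X=0) = P(0,0)+P(0,1) = 7/55 + 3/55 = 10/55 = 2/11

2/11


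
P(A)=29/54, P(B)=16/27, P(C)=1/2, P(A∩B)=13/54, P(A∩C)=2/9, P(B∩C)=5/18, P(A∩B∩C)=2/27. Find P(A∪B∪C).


P(A∪B∪C) = P(A)+P(B)+P(C) - P(AB)-P(AC)-P(BC) + P(ABC)
= 29/54+16/27+1/2 - 13/54-2/9-5/18 + 2/27
= 26/27

26/27


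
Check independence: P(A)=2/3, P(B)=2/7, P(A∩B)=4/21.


P(A)*P(B) = 2/3*2/7 = 4/21
P(A∩B) = 4/21, which equals P(A)P(B), so independent

Yes, A and B are independent


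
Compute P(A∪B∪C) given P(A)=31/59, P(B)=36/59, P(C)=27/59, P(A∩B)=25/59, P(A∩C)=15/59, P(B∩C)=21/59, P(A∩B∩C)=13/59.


P(A∪B∪C) = P(A)+P(B)+P(C) - P(AB)-P(AC)-P(BC) + P(ABC)
= 31/59+36/59+27/59 - 25/59-15/59-21/59 + 13/59
= 46/59

46/59


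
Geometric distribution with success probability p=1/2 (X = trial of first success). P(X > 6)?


P(X > 6) = P(first 6 trials all fail) = (1-p)^6 = (1/2)^6 = 1/64

1/64


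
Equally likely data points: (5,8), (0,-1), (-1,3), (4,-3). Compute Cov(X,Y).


E[X]=2, E[Y]=7/4, E[XY]=25/4
Cov(X,Y) = E[XY] - E[X]E[Y] = 25/4 - 2*7/4 = 11/4

11/4


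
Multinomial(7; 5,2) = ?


7! = 5040
Denominator: 5!=120 * 2!=2
Coefficient = 5040 / 240 = 21

21


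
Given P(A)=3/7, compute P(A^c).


P(A') = 1 - P(A) = 1 - 3/7 = 4/7

4/7


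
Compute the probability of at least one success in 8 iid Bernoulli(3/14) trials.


P(at least one) = 1 - P(none)
P(none) = (1 - 3/14)^8 = (11/14)^8 = 214358881/1475789056
P(at least one) = 1 - 214358881/1475789056 = 1261430175/1475789056

1261430175/1475789056


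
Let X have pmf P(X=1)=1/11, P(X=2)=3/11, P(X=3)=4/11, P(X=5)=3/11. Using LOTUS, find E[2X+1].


E[2X+1] = sum(g(x)*P(x))
= 3*1/11 + 5*3/11 + 7*4/11 + 11*3/11
= 79/11

79/11


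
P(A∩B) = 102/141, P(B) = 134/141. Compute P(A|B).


P(A|B) = P(A∩B)/P(B) = (102/141)/(134/141) = 102/134 = 51/67

51/67


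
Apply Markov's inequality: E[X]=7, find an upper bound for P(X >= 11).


Markov: P(X >= a) <= E[X]/a
P(X >= 11) <= 7/11

7/11


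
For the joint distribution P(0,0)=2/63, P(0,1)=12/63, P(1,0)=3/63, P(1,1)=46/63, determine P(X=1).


P(X=1) = P(1,0)+P(1,1) = 3/63 + 46/63 = 49/63 = 7/9

7/9


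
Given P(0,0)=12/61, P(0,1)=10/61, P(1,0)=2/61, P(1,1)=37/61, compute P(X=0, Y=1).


Read from table: P(X=0, Y=1) = 10/61

10/61


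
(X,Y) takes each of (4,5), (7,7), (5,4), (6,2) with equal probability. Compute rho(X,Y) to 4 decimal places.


Cov(X,Y) = 0.5000, Var(X) = 1.2500, Var(Y) = 3.2500
rho = Cov/(sqrt(VarX)*sqrt(VarY)) = 0.2481

0.2481


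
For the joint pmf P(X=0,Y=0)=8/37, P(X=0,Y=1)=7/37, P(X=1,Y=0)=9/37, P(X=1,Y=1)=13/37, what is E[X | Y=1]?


P(Y=1) = 20/37
E[X|Y=1] = (0*7 + 1*13)/20 = 13/20

13/20


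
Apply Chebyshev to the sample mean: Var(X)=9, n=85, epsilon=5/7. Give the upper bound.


Var(Xbar) = Var(X)/n = 9/85
Chebyshev: P(|Xbar-mu| >= 5/7) <= Var(Xbar)/(5/7)^2 = (9/85)/(25/49) = 441/2125

441/2125


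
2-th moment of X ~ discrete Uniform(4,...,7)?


E[X^2] = (1/4) * sum(x^2 for x=4..7)
= 126/4 = 63/2

63/2


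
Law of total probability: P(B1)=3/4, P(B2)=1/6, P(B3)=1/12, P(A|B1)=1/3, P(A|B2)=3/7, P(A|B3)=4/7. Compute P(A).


P(A) = P(A|B1)P(B1) + P(A|B2)P(B2) + P(A|B3)P(B3)
= 1/3*3/4 + 3/7*1/6 + 4/7*1/12
= 1/4 + 1/14 + 1/21 = 31/84

31/84


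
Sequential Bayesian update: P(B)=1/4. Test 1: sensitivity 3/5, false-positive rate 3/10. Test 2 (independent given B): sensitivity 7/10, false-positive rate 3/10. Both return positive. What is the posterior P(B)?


After test 1: P(+) = 3/5*1/4 + 3/10*3/4 = 3/8
P(B|+) = (3/20)/(3/8) = 2/5
After test 2 (use post1 as new prior): P(+) = 7/10*2/5 + 3/10*3/5 = 23/50
P(B|+,+) = (7/25)/(23/50) = 14/23

14/23


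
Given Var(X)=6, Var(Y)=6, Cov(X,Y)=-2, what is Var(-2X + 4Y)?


Var(-2X + 4Y) = (-2)^2*Var(X) + 4^2*Var(Y) + 2*(-2)*4*Cov(X,Y)
= 4*6 + 16*6 - 16*(-2)
= 24 + 96 + 32 = 152

152


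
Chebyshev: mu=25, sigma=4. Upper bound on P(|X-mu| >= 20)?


k = 20/4 = 5
Chebyshev: P(|X-mu| >= k*sigma) <= 1/k^2 = 1/5^2 = 1/25

1/25


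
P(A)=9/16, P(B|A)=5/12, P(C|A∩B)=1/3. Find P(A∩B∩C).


P(A∩B∩C) = P(A) * P(B|A) * P(C|A∩B)
= 9/16 * 5/12 * 1/3
= 15/64 * 1/3 = 5/64

5/64


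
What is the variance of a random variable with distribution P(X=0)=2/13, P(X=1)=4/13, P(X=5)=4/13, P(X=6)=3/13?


E[X] = 42/13, E[X^2] = 212/13
Var(X) = E[X^2] - (E[X])^2 = 212/13 - (42/13)^2 = 992/169

992/169


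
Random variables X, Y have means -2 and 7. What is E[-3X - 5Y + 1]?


E[-3X - 5Y + 1] = -3*E[X] - 5*E[Y] + 1
= (-3)*(-2) + (-5)*(7) + (1)
= 6 - 35 + 1 = -28

-28


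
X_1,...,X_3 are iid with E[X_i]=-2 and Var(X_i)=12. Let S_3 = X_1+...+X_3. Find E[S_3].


E[S_n] = n*E[X_1] = 3*-2 = -6

-6


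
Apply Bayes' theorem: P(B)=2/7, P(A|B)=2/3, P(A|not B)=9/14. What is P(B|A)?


P(A) = P(A|B)P(B) + P(A|B')P(B') = 2/3*2/7 + 9/14*5/7 = 191/294
P(B|A) = P(A|B)P(B)/P(A) = (4/21)/(191/294) = 56/191

56/191


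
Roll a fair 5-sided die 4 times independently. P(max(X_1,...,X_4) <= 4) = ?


P(max <= 4) = P(all X_i <= 4) = (P(X_1 <= 4))^4
= (4/5)^4 = 256/625

256/625


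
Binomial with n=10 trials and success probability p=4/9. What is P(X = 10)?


P(X=10) = C(10,10) * p^10 * (1-p)^0
= 1 * 1048576/3486784401 * 1
= 1048576/3486784401

1048576/3486784401


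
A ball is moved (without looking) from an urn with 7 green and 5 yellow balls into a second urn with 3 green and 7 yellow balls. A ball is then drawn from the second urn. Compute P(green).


P(transfer green) = 7/12; P(transfer yellow) = 5/12
If green transferred: Urn II has 4 green of 11, so P(green|green moved) = 4/11
If yellow transferred: Urn II has 3 green of 11, so P(green|yellow moved) = 3/11
By total probability: P(green) = 7/12*4/11 + 5/12*3/11 = 43/132

43/132


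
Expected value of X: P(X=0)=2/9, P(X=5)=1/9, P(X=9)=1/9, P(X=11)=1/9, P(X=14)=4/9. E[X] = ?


E[X] = sum(x * P(x))
= 0*2/9 + 5*1/9 + 9*1/9 + 11*1/9 + 14*4/9
= 9

9


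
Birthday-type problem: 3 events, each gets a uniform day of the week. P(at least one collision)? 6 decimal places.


P(all different) = prod((7-i)/7 for i=0..2) = 0.612245
P(at least one match) = 1 - 0.612245 = 0.387755

0.387755


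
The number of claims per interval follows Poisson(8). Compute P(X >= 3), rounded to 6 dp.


P(X>=3) = 1 - P(X<=2) = 1 - (e^(-8)*8^0/0! + e^(-8)*8^1/1! + e^(-8)*8^2/2!)
≈ 1 - (0.0003354626 + 0.0026837010 + 0.0107348041)
= 1 - 0.0137539677 = 0.9862460323
≈ 0.986246

0.986246


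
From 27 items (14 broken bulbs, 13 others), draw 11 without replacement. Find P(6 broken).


P(X=6) = C(14,6)*C(13,5) / C(27,11)
= 3003*1287 / 13037895
= 3864861/13037895 = 11011/37145

11011/37145


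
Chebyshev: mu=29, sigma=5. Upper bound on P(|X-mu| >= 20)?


k = 20/5 = 4
Chebyshev: P(|X-mu| >= k*sigma) <= 1/k^2 = 1/4^2 = 1/16

1/16


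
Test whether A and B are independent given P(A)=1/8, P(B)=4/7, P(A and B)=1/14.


P(A)*P(B) = 1/8*4/7 = 1/14
P(A∩B) = 1/14, which equals P(A)P(B), so independent

Yes, A and B are independent


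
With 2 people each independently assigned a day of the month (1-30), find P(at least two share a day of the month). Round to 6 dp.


P(all different) = prod((30-i)/30 for i=0..1) = 0.966667
P(at least one match) = 1 - 0.966667 = 0.033333

0.033333


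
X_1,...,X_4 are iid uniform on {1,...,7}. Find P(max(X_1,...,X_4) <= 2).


P(max <= 2) = P(all X_i <= 2) = (P(X_1 <= 2))^4
= (2/7)^4 = 16/2401

16/2401


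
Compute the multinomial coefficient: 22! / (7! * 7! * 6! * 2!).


22! = 1124000727777607680000
Denominator: 7!=5040 * 7!=5040 * 6!=720 * 2!=2
Coefficient = 1124000727777607680000 / 36578304000 = 30728617920

30728617920


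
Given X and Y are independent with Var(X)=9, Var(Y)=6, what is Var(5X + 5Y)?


Independence => Cov(X,Y)=0
Var(5X + 5Y) = 5^2*Var(X) + 5^2*Var(Y)
= 25*9 + 25*6 = 375

375


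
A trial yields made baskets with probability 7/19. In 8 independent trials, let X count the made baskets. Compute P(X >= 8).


P(X>=8) = P(X=8)
= 5764801/16983563041
= 5764801/16983563041

5764801/16983563041


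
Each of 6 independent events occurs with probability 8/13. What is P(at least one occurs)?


P(at least one) = 1 - P(none)
P(none) = (1 - 8/13)^6 = (5/13)^6 = 15625/4826809
P(at least one) = 1 - 15625/4826809 = 4811184/4826809

4811184/4826809


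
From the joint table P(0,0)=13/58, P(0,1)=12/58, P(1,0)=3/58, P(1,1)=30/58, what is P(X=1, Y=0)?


Read from table: P(X=1, Y=0) = 3/58

3/58


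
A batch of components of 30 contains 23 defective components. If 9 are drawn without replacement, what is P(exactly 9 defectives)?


P(X=9) = C(23,9)*C(7,0) / C(30,9)
= 817190*1 / 14307150
= 817190/14307150 = 323/5655

323/5655


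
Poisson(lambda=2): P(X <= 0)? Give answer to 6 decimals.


P(X<=0) = e^(-2)*2^0/0!
≈ 0.1353352832
≈ 0.135335

0.135335


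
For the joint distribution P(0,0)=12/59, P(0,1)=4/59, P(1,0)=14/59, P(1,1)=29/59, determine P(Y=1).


P(Y=1) = P(0,1)+P(1,1) = 4/59 + 29/59 = 33/59

33/59


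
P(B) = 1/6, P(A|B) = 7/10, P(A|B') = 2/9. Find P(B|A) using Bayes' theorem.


P(A) = P(A|B)P(B) + P(A|B')P(B') = 7/10*1/6 + 2/9*5/6 = 163/540
P(B|A) = P(A|B)P(B)/P(A) = (7/60)/(163/540) = 63/163

63/163


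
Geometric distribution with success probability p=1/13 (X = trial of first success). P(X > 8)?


P(X > 8) = P(first 8 trials all fail) = (1-p)^8 = (12/13)^8 = 429981696/815730721

429981696/815730721


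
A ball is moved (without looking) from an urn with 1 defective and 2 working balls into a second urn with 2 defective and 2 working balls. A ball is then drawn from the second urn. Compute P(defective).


P(transfer defective) = 1/3; P(transfer working) = 2/3
If defective transferred: Urn II has 3 defective of 5, so P(defective|defective moved) = 3/5
If working transferred: Urn II has 2 defective of 5, so P(defective|working moved) = 2/5
By total probability: P(defective) = 1/3*3/5 + 2/3*2/5 = 7/15

7/15


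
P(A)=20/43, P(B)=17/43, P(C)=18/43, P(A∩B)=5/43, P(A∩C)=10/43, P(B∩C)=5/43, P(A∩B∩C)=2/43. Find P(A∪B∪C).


P(A∪B∪C) = P(A)+P(B)+P(C) - P(AB)-P(AC)-P(BC) + P(ABC)
= 20/43+17/43+18/43 - 5/43-10/43-5/43 + 2/43
= 37/43

37/43


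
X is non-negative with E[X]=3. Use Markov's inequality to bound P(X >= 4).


Markov: P(X >= a) <= E[X]/a
P(X >= 4) <= 3/4

3/4


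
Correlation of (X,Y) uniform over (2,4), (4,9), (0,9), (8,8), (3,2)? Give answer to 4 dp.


Cov(X,Y) = 1.0400, Var(X) = 7.0400, Var(Y) = 8.2400
rho = Cov/(sqrt(VarX)*sqrt(VarY)) = 0.1365

0.1365


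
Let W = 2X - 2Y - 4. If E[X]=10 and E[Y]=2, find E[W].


E[2X - 2Y - 4] = 2*E[X] - 2*E[Y] - 4
= (2)*(10) + (-2)*(2) + (-4)
= 20 - 4 - 4 = 12

12


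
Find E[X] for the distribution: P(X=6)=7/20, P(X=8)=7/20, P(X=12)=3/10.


E[X] = sum(x * P(x))
= 6*7/20 + 8*7/20 + 12*3/10
= 17/2

17/2


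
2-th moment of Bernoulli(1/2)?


For Bernoulli: X in {0,1}
E[X^2] = 0^2*(1-1/2) + 1^2*1/2 = 1/2

1/2


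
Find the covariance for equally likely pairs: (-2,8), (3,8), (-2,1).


E[X]=-1/3, E[Y]=17/3, E[XY]=2
Cov(X,Y) = E[XY] - E[X]E[Y] = 2 + 1/3*17/3 = 35/9

35/9


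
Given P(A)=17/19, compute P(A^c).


P(A') = 1 - P(A) = 1 - 17/19 = 2/19

2/19


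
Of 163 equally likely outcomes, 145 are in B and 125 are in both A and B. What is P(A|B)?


P(A|B) = P(A∩B)/P(B) = (125/163)/(145/163) = 125/145 = 25/29

25/29


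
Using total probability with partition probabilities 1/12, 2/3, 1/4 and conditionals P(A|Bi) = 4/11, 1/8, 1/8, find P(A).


P(A) = P(A|B1)P(B1) + P(A|B2)P(B2) + P(A|B3)P(B3)
= 4/11*1/12 + 1/8*2/3 + 1/8*1/4
= 1/33 + 1/12 + 1/32 = 51/352

51/352


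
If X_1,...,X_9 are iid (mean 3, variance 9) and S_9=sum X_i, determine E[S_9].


E[S_n] = n*E[X_1] = 9*3 = 27

27


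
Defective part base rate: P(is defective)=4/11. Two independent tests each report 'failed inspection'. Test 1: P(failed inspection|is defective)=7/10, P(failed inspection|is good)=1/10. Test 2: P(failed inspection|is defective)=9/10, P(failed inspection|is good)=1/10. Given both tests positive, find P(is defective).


After test 1: P(+) = 7/10*4/11 + 1/10*7/11 = 7/22
P(B|+) = (14/55)/(7/22) = 4/5
After test 2 (use post1 as new prior): P(+) = 9/10*4/5 + 1/10*1/5 = 37/50
P(B|+,+) = (18/25)/(37/50) = 36/37

36/37


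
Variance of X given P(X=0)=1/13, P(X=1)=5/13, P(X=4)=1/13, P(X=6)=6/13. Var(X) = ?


E[X] = 45/13, E[X^2] = 237/13
Var(X) = E[X^2] - (E[X])^2 = 237/13 - (45/13)^2 = 1056/169

1056/169


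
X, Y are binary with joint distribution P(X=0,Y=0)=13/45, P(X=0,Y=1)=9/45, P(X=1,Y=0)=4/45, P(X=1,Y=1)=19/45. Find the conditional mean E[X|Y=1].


P(Y=1) = 28/45
E[X|Y=1] = (0*9 + 1*19)/28 = 19/28

19/28


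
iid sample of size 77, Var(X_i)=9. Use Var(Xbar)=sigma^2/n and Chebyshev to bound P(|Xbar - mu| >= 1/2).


Var(Xbar) = Var(X)/n = 9/77
Chebyshev: P(|Xbar-mu| >= 1/2) <= Var(Xbar)/(1/2)^2 = (9/77)/(1/4) = 36/77

36/77


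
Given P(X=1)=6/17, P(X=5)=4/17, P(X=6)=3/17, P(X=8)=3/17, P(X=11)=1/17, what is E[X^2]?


E[X^2] = sum(g(x)*P(x))
= 1*6/17 + 25*4/17 + 36*3/17 + 64*3/17 + 121*1/17
= 31

31


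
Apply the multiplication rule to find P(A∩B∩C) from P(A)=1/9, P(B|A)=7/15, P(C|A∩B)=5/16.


P(A∩B∩C) = P(A) * P(B|A) * P(C|A∩B)
= 1/9 * 7/15 * 5/16
= 7/135 * 5/16 = 7/432

7/432


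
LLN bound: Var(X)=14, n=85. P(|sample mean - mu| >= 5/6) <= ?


Var(Xbar) = Var(X)/n = 14/85
Chebyshev: P(|Xbar-mu| >= 5/6) <= Var(Xbar)/(5/6)^2 = (14/85)/(25/36) = 504/2125

504/2125


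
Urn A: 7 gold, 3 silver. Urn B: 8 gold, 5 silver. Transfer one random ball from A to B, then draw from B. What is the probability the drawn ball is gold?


P(transfer gold) = 7/10; P(transfer silver) = 3/10
If gold transferred: Urn II has 9 gold of 14, so P(gold|gold moved) = 9/14
If silver transferred: Urn II has 8 gold of 14, so P(gold|silver moved) = 4/7
By total probability: P(gold) = 7/10*9/14 + 3/10*4/7 = 87/140

87/140


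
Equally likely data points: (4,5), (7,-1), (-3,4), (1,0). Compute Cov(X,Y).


E[X]=9/4, E[Y]=2, E[XY]=1/4
Cov(X,Y) = E[XY] - E[X]E[Y] = 1/4 - 9/4*2 = -17/4

-17/4


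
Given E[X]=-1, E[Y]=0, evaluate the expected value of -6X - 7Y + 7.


E[-6X - 7Y + 7] = -6*E[X] - 7*E[Y] + 7
= (-6)*(-1) + (-7)*(0) + (7)
= 6 + 0 + 7 = 13

13


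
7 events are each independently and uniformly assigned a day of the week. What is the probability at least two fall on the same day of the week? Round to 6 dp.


P(all different) = prod((7-i)/7 for i=0..6) = 0.006120
P(at least one match) = 1 - 0.006120 = 0.993880

0.993880


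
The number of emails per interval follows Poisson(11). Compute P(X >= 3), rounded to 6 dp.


P(X>=3) = 1 - P(X<=2) = 1 - (e^(-11)*11^0/0! + e^(-11)*11^1/1! + e^(-11)*11^2/2!)
≈ 1 - (0.0000167017 + 0.0001837187 + 0.0010104529)
= 1 - 0.0012108733 = 0.9987891267
≈ 0.998789

0.998789


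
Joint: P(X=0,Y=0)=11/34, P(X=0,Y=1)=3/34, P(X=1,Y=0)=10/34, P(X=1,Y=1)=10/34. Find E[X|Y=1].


P(Y=1) = 13/34
E[X|Y=1] = (0*3 + 1*10)/13 = 10/13

10/13


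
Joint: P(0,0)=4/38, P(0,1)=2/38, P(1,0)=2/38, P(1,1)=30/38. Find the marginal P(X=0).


P(X=0) = P(0,0)+P(0,1) = 4/38 + 2/38 = 6/38 = 3/19

3/19


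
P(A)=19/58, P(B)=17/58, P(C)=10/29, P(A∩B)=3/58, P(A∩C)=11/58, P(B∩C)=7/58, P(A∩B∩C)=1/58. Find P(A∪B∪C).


P(A∪B∪C) = P(A)+P(B)+P(C) - P(AB)-P(AC)-P(BC) + P(ABC)
= 19/58+17/58+10/29 - 3/58-11/58-7/58 + 1/58
= 18/29

18/29


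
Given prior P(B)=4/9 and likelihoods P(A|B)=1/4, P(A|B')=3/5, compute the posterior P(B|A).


P(A) = P(A|B)P(B) + P(A|B')P(B') = 1/4*4/9 + 3/5*5/9 = 4/9
P(B|A) = P(A|B)P(B)/P(A) = (1/9)/(4/9) = 1/4

1/4


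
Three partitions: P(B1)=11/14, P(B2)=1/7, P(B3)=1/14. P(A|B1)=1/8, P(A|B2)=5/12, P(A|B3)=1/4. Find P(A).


P(A) = P(A|B1)P(B1) + P(A|B2)P(B2) + P(A|B3)P(B3)
= 1/8*11/14 + 5/12*1/7 + 1/4*1/14
= 11/112 + 5/84 + 1/56 = 59/336

59/336


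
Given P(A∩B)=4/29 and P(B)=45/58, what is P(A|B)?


P(A|B) = P(A∩B)/P(B) = (8/58)/(45/58) = 8/45

8/45


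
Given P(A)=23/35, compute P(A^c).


P(A') = 1 - P(A) = 1 - 23/35 = 12/35

12/35


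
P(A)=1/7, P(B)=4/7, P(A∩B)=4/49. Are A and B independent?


P(A)*P(B) = 1/7*4/7 = 4/49
P(A∩B) = 4/49, which equals P(A)P(B), so independent

Yes, A and B are independent


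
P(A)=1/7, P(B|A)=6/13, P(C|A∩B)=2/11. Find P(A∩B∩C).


P(A∩B∩C) = P(A) * P(B|A) * P(C|A∩B)
= 1/7 * 6/13 * 2/11
= 6/91 * 2/11 = 12/1001

12/1001


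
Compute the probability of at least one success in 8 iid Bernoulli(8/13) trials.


P(at least one) = 1 - P(none)
P(none) = (1 - 8/13)^8 = (5/13)^8 = 390625/815730721
P(at least one) = 1 - 390625/815730721 = 815340096/815730721

815340096/815730721


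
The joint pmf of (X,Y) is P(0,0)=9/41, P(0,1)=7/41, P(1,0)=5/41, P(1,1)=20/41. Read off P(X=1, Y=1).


Read from table: P(X=1, Y=1) = 20/41

20/41


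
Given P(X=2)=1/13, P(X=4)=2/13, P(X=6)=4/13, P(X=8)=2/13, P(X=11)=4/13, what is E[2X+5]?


E[2X+5] = sum(g(x)*P(x))
= 9*1/13 + 13*2/13 + 17*4/13 + 21*2/13 + 27*4/13
= 253/13

253/13


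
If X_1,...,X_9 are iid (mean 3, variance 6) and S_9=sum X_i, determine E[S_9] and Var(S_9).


E[S_n] = n*mu = 9*3 = 27
Var(S_n) = n*sigma^2 = 9*6 = 54

E[S_9]=27, Var(S_9)=54


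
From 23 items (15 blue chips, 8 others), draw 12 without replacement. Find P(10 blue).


P(X=10) = C(15,10)*C(8,2) / C(23,12)
= 3003*28 / 1352078
= 84084/1352078 = 462/7429

462/7429


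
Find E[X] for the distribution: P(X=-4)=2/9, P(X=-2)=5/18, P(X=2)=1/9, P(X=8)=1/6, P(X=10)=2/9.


E[X] = sum(x * P(x))
= -4*2/9 - 2*5/18 + 2*1/9 + 8*1/6 + 10*2/9
= 7/3

7/3


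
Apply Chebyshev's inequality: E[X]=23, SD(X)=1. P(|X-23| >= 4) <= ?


k = 4/1 = 4
Chebyshev: P(|X-mu| >= k*sigma) <= 1/k^2 = 1/4^2 = 1/16

1/16


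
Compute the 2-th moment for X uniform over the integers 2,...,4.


E[X^2] = (1/3) * sum(x^2 for x=2..4)
= 29/3

29/3


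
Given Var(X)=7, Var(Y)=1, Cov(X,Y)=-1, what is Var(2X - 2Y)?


Var(2X - 2Y) = 2^2*Var(X) + (-2)^2*Var(Y) + 2*2*(-2)*Cov(X,Y)
= 4*7 + 4*1 - 8*(-1)
= 28 + 4 + 8 = 40

40


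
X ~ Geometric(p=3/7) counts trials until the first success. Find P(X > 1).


P(X > 1) = P(first 1 trials all fail) = (1-p)^1 = (4/7)^1 = 4/7

4/7


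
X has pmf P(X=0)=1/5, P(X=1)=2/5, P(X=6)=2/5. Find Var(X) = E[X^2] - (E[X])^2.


E[X] = 14/5, E[X^2] = 74/5
Var(X) = E[X^2] - (E[X])^2 = 74/5 - (14/5)^2 = 174/25

174/25


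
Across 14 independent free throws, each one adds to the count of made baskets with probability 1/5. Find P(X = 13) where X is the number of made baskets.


P(X=13) = C(14,13) * p^13 * (1-p)^1
= 14 * 1/1220703125 * 4/5
= 56/6103515625

56/6103515625


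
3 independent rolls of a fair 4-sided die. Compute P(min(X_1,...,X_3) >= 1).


P(min >= 1) = P(all X_i >= 1) = (P(X_1 >= 1))^3
= (4/4)^3 = 1^3 = 1

1


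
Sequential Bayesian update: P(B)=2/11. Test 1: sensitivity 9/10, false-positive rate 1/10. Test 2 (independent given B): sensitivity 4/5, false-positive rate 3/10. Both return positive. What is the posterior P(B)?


After test 1: P(+) = 9/10*2/11 + 1/10*9/11 = 27/110
P(B|+) = (9/55)/(27/110) = 2/3
After test 2 (use post1 as new prior): P(+) = 4/5*2/3 + 3/10*1/3 = 19/30
P(B|+,+) = (8/15)/(19/30) = 16/19

16/19


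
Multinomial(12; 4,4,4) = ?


12! = 479001600
Denominator: 4!=24 * 4!=24 * 4!=24
Coefficient = 479001600 / 13824 = 34650

34650


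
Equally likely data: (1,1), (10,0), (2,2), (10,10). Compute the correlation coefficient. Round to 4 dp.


Cov(X,Y) = 7.5625, Var(X) = 18.1875, Var(Y) = 15.6875
rho = Cov/(sqrt(VarX)*sqrt(VarY)) = 0.4477

0.4477


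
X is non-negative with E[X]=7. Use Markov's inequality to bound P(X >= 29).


Markov: P(X >= a) <= E[X]/a
P(X >= 29) <= 7/29

7/29


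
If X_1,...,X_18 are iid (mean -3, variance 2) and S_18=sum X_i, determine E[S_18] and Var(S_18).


E[S_n] = n*mu = 18*-3 = -54
Var(S_n) = n*sigma^2 = 18*2 = 36

E[S_18]=-54, Var(S_18)=36


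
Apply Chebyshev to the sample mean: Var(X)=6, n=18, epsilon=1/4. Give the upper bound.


Var(Xbar) = Var(X)/n = 6/18
Chebyshev: P(|Xbar-mu| >= 1/4) <= Var(Xbar)/(1/4)^2 = (1/3)/(1/16) = 16/3
Bound exceeds 1, so trivial bound: 1

1


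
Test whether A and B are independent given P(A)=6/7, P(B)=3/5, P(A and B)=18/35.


P(A)*P(B) = 6/7*3/5 = 18/35
P(A∩B) = 18/35, which equals P(A)P(B), so independent

Yes, A and B are independent


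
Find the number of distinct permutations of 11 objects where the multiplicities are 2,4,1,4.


11! = 39916800
Denominator: 2!=2 * 4!=24 * 1!=1 * 4!=24
Coefficient = 39916800 / 1152 = 34650

34650


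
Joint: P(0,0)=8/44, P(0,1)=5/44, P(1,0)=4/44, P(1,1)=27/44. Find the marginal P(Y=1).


P(Y=1) = P(0,1)+P(1,1) = 5/44 + 27/44 = 32/44 = 8/11

8/11


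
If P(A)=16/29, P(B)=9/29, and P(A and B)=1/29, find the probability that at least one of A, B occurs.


P(A∪B) = P(A) + P(B) - P(A∩B)
= 16/29 + 9/29 - 1/29 = 24/29

24/29


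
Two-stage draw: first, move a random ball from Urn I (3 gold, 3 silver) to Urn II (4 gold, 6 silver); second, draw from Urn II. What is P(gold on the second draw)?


P(transfer gold) = 3/6 = 1/2; P(transfer silver) = 1/2
If gold transferred: Urn II has 5 gold of 11, so P(gold|gold moved) = 5/11
If silver transferred: Urn II has 4 gold of 11, so P(gold|silver moved) = 4/11
By total probability: P(gold) = 1/2*5/11 + 1/2*4/11 = 9/22

9/22


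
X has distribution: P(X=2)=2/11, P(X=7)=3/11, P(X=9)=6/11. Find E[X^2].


E[X^2] = sum(g(x)*P(x))
= 4*2/11 + 49*3/11 + 81*6/11
= 641/11

641/11


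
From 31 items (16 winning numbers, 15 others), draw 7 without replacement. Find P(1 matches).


P(X=1) = C(16,1)*C(15,6) / C(31,7)
= 16*5005 / 2629575
= 80080/2629575 = 1232/40455

1232/40455


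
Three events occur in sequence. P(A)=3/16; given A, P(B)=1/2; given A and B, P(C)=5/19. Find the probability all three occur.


P(A∩B∩C) = P(A) * P(B|A) * P(C|A∩B)
= 3/16 * 1/2 * 5/19
= 3/32 * 5/19 = 15/608

15/608


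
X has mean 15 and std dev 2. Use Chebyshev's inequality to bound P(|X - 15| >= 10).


k = 10/2 = 5
Chebyshev: P(|X-mu| >= k*sigma) <= 1/k^2 = 1/5^2 = 1/25

1/25


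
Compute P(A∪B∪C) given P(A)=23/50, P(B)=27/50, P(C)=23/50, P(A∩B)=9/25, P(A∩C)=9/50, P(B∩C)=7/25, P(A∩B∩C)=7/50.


P(A∪B∪C) = P(A)+P(B)+P(C) - P(AB)-P(AC)-P(BC) + P(ABC)
= 23/50+27/50+23/50 - 9/25-9/50-7/25 + 7/50
= 39/50

39/50


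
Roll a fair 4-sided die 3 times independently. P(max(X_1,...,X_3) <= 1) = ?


P(max <= 1) = P(all X_i <= 1) = (P(X_1 <= 1))^3
= (1/4)^3 = 1/64

1/64


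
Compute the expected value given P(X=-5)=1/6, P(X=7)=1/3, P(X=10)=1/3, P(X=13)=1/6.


E[X] = sum(x * P(x))
= -5*1/6 + 7*1/3 + 10*1/3 + 13*1/6
= 7

7


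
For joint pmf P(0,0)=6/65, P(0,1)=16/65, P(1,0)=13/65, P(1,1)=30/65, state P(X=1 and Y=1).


Read from table: P(X=1, Y=1) = 30/65 = 6/13

6/13


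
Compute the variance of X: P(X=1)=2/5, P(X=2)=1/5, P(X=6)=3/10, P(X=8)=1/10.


E[X] = 17/5, E[X^2] = 92/5
Var(X) = E[X^2] - (E[X])^2 = 92/5 - (17/5)^2 = 171/25

171/25


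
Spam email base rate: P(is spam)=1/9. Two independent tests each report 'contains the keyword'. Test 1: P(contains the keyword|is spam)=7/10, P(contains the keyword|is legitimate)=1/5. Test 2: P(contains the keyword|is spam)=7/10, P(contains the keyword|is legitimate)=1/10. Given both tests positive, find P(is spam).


After test 1: P(+) = 7/10*1/9 + 1/5*8/9 = 23/90
P(B|+) = (7/90)/(23/90) = 7/23
After test 2 (use post1 as new prior): P(+) = 7/10*7/23 + 1/10*16/23 = 13/46
P(B|+,+) = (49/230)/(13/46) = 49/65

49/65


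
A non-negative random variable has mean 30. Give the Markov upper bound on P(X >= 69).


Markov: P(X >= a) <= E[X]/a
P(X >= 69) <= 30/69 = 10/23

10/23


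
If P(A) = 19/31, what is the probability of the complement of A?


P(A') = 1 - P(A) = 1 - 19/31 = 12/31

12/31


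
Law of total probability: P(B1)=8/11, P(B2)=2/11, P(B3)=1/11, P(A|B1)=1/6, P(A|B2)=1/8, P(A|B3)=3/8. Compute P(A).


P(A) = P(A|B1)P(B1) + P(A|B2)P(B2) + P(A|B3)P(B3)
= 1/6*8/11 + 1/8*2/11 + 3/8*1/11
= 4/33 + 1/44 + 3/88 = 47/264

47/264


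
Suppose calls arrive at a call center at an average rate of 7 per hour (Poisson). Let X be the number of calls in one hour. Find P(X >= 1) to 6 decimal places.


P(X>=1) = 1 - P(X<=0) = 1 - (e^(-7)*7^0/0!)
≈ 1 - 0.0009118820 = 0.9990881180
≈ 0.999088

0.999088


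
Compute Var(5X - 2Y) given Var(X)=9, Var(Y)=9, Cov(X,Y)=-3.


Var(5X - 2Y) = 5^2*Var(X) + (-2)^2*Var(Y) + 2*5*(-2)*Cov(X,Y)
= 25*9 + 4*9 - 20*(-3)
= 225 + 36 + 60 = 321

321


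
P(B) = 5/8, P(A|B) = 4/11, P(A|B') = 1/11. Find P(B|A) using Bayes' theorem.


P(A) = P(A|B)P(B) + P(A|B')P(B') = 4/11*5/8 + 1/11*3/8 = 23/88
P(B|A) = P(A|B)P(B)/P(A) = (5/22)/(23/88) = 20/23

20/23


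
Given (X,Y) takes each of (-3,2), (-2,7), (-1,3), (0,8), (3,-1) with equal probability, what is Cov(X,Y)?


E[X]=-3/5, E[Y]=19/5, E[XY]=-26/5
Cov(X,Y) = E[XY] - E[X]E[Y] = -26/5 + 3/5*19/5 = -73/25

-73/25


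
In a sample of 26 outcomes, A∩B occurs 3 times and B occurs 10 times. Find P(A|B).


P(A|B) = P(A∩B)/P(B) = (3/26)/(10/26) = 3/10

3/10


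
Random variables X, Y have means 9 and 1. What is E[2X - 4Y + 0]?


E[2X - 4Y + 0] = 2*E[X] - 4*E[Y] + 0
= (2)*(9) + (-4)*(1) + (0)
= 18 - 4 + 0 = 14

14


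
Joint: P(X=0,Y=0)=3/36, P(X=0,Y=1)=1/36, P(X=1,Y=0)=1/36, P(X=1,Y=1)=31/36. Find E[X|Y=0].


P(Y=0) = 4/36
E[X|Y=0] = (0*3 + 1*1)/4 = 1/4

1/4


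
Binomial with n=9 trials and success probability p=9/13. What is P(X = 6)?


P(X=6) = C(9,6) * p^6 * (1-p)^3
= 84 * 531441/4826809 * 64/2197
= 2857026816/10604499373

2857026816/10604499373


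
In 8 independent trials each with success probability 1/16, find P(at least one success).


P(at least one) = 1 - P(none)
P(none) = (1 - 1/16)^8 = (15/16)^8 = 2562890625/4294967296
P(at least one) = 1 - 2562890625/4294967296 = 1732076671/4294967296

1732076671/4294967296


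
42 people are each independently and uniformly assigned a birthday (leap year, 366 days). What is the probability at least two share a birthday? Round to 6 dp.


P(all different) = prod((366-i)/366 for i=0..41) = 0.086572
P(at least one match) = 1 - 0.086572 = 0.913428

0.913428


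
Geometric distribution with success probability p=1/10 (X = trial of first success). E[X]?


For geometric (trials until first success), E[X] = 1/p = 1/(1/10) = 10

10


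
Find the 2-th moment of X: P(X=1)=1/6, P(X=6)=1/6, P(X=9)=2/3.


E[X^2] = sum(x^2 * P(x))
= 1*1/6 + 36*1/6 + 81*2/3
= 361/6

361/6


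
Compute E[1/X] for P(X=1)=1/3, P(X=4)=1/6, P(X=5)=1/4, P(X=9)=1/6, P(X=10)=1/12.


E[1/X] = sum(g(x)*P(x))
= 1*1/3 + 1/4*1/6 + 1/5*1/4 + 1/9*1/6 + 1/10*1/12
= 61/135

61/135


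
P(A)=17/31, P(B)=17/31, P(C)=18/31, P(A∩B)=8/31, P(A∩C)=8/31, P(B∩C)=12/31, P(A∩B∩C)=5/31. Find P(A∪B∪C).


P(A∪B∪C) = P(A)+P(B)+P(C) - P(AB)-P(AC)-P(BC) + P(ABC)
= 17/31+17/31+18/31 - 8/31-8/31-12/31 + 5/31
= 29/31

29/31


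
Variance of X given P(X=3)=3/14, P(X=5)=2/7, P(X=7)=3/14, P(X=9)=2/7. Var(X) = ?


E[X] = 43/7, E[X^2] = 299/7
Var(X) = E[X^2] - (E[X])^2 = 299/7 - (43/7)^2 = 244/49

244/49


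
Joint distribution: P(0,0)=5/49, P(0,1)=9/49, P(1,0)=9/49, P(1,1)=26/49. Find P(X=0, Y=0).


Read from table: P(X=0, Y=0) = 5/49

5/49


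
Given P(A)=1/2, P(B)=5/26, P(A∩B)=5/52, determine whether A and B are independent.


P(A)*P(B) = 1/2*5/26 = 5/52
P(A∩B) = 5/52, which equals P(A)P(B), so independent

Yes, A and B are independent


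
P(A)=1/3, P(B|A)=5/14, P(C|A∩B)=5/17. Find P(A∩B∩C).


P(A∩B∩C) = P(A) * P(B|A) * P(C|A∩B)
= 1/3 * 5/14 * 5/17
= 5/42 * 5/17 = 25/714

25/714


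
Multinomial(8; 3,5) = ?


8! = 40320
Denominator: 3!=6 * 5!=120
Coefficient = 40320 / 720 = 56

56


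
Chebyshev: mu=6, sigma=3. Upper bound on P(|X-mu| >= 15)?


k = 15/3 = 5
Chebyshev: P(|X-mu| >= k*sigma) <= 1/k^2 = 1/5^2 = 1/25

1/25


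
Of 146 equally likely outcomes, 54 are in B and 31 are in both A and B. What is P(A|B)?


P(A|B) = P(A∩B)/P(B) = (31/146)/(54/146) = 31/54

31/54


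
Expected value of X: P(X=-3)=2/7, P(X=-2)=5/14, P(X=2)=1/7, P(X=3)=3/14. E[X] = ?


E[X] = sum(x * P(x))
= -3*2/7 - 2*5/14 + 2*1/7 + 3*3/14
= -9/14

-9/14


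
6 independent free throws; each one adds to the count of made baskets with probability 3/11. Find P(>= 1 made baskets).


P(at least one) = 1 - P(none)
P(none) = (1 - 3/11)^6 = (8/11)^6 = 262144/1771561
P(at least one) = 1 - 262144/1771561 = 1509417/1771561

1509417/1771561


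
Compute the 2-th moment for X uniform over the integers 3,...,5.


E[X^2] = (1/3) * sum(x^2 for x=3..5)
= 50/3

50/3


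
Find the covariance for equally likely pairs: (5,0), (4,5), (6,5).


E[X]=5, E[Y]=10/3, E[XY]=50/3
Cov(X,Y) = E[XY] - E[X]E[Y] = 50/3 - 5*10/3 = 0

0


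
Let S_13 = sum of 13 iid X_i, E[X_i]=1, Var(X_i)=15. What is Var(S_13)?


By independence, Var(S_n) = n*Var(X_1) = 13*15 = 195

195


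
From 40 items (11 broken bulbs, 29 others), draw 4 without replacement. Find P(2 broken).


P(X=2) = C(11,2)*C(29,2) / C(40,4)
= 55*406 / 91390
= 22330/91390 = 2233/9139

2233/9139


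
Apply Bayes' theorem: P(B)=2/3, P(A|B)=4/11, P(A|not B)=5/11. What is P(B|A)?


P(A) = P(A|B)P(B) + P(A|B')P(B') = 4/11*2/3 + 5/11*1/3 = 13/33
P(B|A) = P(A|B)P(B)/P(A) = (8/33)/(13/33) = 8/13

8/13


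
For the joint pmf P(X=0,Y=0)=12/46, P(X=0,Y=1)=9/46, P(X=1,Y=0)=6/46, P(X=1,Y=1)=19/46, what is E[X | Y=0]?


P(Y=0) = 18/46
E[X|Y=0] = (0*12 + 1*6)/18 = 6/18 = 1/3

1/3


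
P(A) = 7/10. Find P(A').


P(A') = 1 - P(A) = 1 - 7/10 = 3/10

3/10


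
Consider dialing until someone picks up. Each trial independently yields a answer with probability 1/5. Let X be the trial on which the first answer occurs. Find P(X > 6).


P(X > 6) = P(first 6 trials all fail) = (1-p)^6 = (4/5)^6 = 4096/15625

4096/15625


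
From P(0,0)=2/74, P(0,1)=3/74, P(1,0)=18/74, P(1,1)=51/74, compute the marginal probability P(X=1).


P(X=1) = P(1,0)+P(1,1) = 18/74 + 51/74 = 69/74

69/74


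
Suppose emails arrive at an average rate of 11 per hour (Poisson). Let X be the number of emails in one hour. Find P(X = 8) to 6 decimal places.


P(X=8) = e^(-11) * 11^8 / 8!
≈ 0.00001670170079 * 214358881 / 40320
≈ 0.088794

0.088794


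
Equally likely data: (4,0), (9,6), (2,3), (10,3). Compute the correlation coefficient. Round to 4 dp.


Cov(X,Y) = 3.7500, Var(X) = 11.1875, Var(Y) = 4.5000
rho = Cov/(sqrt(VarX)*sqrt(VarY)) = 0.5285

0.5285


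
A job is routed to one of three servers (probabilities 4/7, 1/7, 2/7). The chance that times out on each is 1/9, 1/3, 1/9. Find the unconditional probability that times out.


P(A) = P(A|B1)P(B1) + P(A|B2)P(B2) + P(A|B3)P(B3)
= 1/9*4/7 + 1/3*1/7 + 1/9*2/7
= 4/63 + 1/21 + 2/63 = 1/7

1/7


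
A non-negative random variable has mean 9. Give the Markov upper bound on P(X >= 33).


Markov: P(X >= a) <= E[X]/a
P(X >= 33) <= 9/33 = 3/11

3/11


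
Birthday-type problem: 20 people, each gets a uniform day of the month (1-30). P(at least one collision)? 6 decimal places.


P(all different) = prod((30-i)/30 for i=0..19) = 0.000210
P(at least one match) = 1 - 0.000210 = 0.999790

0.999790


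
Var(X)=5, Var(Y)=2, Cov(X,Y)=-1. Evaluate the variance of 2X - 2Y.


Var(2X - 2Y) = 2^2*Var(X) + (-2)^2*Var(Y) + 2*2*(-2)*Cov(X,Y)
= 4*5 + 4*2 - 8*(-1)
= 20 + 8 + 8 = 36

36


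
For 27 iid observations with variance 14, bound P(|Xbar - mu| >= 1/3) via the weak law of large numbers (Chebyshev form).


Var(Xbar) = Var(X)/n = 14/27
Chebyshev: P(|Xbar-mu| >= 1/3) <= Var(Xbar)/(1/3)^2 = (14/27)/(1/9) = 14/3
Bound exceeds 1, so trivial bound: 1

1


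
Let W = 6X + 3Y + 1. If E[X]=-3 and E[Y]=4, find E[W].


E[6X + 3Y + 1] = 6*E[X] + 3*E[Y] + 1
= (6)*(-3) + (3)*(4) + (1)
= -18 + 12 + 1 = -5

-5


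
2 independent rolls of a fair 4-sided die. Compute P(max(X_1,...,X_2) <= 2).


P(max <= 2) = P(all X_i <= 2) = (P(X_1 <= 2))^2
= (2/4)^2 = (1/2)^2 = 1/4

1/4


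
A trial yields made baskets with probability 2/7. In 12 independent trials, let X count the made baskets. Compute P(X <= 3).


P(X<=3) = P(X=0) + P(X=1) + P(X=2) + P(X=3)
= 244140625/13841287201 + 1171875000/13841287201 + 2578125000/13841287201 + 3437500000/13841287201
= 7431640625/13841287201

7431640625/13841287201


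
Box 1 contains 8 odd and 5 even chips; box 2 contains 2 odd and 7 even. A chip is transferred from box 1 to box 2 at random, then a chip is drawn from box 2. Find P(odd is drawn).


P(transfer odd) = 8/13; P(transfer even) = 5/13
If odd transferred: Urn II has 3 odd of 10, so P(odd|odd moved) = 3/10
If even transferred: Urn II has 2 odd of 10, so P(odd|even moved) = 1/5
By total probability: P(odd) = 8/13*3/10 + 5/13*1/5 = 17/65

17/65


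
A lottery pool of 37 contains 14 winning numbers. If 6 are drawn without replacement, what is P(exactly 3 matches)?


P(X=3) = C(14,3)*C(23,3) / C(37,6)
= 364*1771 / 2324784
= 644644/2324784 = 2093/7548

2093/7548


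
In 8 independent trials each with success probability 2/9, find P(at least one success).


P(at least one) = 1 - P(none)
P(none) = (1 - 2/9)^8 = (7/9)^8 = 5764801/43046721
P(at least one) = 1 - 5764801/43046721 = 37281920/43046721

37281920/43046721


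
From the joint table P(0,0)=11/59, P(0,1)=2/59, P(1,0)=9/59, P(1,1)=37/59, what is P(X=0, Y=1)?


Read from table: P(X=0, Y=1) = 2/59

2/59


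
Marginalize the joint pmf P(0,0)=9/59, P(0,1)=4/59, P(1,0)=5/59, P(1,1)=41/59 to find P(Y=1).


P(Y=1) = P(0,1)+P(1,1) = 4/59 + 41/59 = 45/59

45/59


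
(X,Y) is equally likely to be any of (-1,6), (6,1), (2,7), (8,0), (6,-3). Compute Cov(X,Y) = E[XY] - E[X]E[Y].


E[X]=21/5, E[Y]=11/5, E[XY]=-4/5
Cov(X,Y) = E[XY] - E[X]E[Y] = -4/5 - 21/5*11/5 = -251/25

-251/25


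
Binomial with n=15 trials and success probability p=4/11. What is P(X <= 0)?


P(X<=0) = P(X=0)
= 4747561509943/4177248169415651
= 4747561509943/4177248169415651

4747561509943/4177248169415651


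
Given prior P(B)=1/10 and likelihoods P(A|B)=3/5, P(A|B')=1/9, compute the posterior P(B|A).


P(A) = P(A|B)P(B) + P(A|B')P(B') = 3/5*1/10 + 1/9*9/10 = 4/25
P(B|A) = P(A|B)P(B)/P(A) = (3/50)/(4/25) = 3/8

3/8


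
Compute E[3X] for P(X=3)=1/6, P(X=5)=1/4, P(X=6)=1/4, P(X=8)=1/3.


E[3X] = sum(g(x)*P(x))
= 9*1/6 + 15*1/4 + 18*1/4 + 24*1/3
= 71/4

71/4


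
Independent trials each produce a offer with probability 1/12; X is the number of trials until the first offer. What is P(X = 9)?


P(X=9) = (1-p)^8 * p = (11/12)^8 * 1/12
= 214358881/429981696 * 1/12 = 214358881/5159780352

214358881/5159780352


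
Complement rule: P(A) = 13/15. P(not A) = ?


P(A') = 1 - P(A) = 1 - 13/15 = 2/15

2/15


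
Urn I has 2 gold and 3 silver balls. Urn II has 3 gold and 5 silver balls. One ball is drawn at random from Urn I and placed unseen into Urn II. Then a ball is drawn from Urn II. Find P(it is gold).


P(transfer gold) = 2/5; P(transfer silver) = 3/5
If gold transferred: Urn II has 4 gold of 9, so P(gold|gold moved) = 4/9
If silver transferred: Urn II has 3 gold of 9, so P(gold|silver moved) = 1/3
By total probability: P(gold) = 2/5*4/9 + 3/5*1/3 = 17/45

17/45
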